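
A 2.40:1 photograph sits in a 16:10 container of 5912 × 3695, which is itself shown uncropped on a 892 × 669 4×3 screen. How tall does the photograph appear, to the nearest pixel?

372 px

First fit — 2.40:1 into 5912×3695 spans the width: 5912.00 × 2463.33.
16:10 in 892×669: fills the width, so the intermediate becomes 892.00 × 557.50 — a scale of ×0.1509.
The photograph scales with it: height 2463.33 × 0.1509 ≈ 371.67.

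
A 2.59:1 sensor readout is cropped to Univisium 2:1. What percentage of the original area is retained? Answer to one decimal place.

Going from 2.59:1 to Univisium 2:1 means cutting width while keeping height.
Area ratio = (2.000)/(2.590) = 77.22% retained.

77.2%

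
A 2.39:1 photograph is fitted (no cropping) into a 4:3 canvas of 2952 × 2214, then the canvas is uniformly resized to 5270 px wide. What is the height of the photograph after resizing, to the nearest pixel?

At 2952×2214 the photograph is width-limited, so height = 2952 / 2.390 ≈ 1235.15 px.
Scaling 2952 → 5270 is ×1.7852, so the height becomes 1235.15 × 1.7852 ≈ 2205.02 px.

2205 px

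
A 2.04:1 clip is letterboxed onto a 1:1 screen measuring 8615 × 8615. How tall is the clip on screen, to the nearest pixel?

2.04:1 is wider than 1:1, so it spans the full width.
That makes the image 4223.04 px tall (8615 / 2.040).

4223 px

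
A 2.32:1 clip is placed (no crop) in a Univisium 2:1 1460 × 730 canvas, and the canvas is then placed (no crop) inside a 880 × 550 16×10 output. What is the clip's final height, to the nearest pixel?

379 px

Inside the 1460×730 canvas the clip is width-limited at 1460.00 × 629.31.
Second fit — the Univisium 2:1 canvas into 880×550 spans the width: 880.00 × 440.00 (×0.6027 from 1460×730).
The clip scales with it: height 629.31 × 0.6027 ≈ 379.31.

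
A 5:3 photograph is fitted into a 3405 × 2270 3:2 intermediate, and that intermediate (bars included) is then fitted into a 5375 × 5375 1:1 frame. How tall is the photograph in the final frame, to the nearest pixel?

First fit — 5:3 into 3405×2270 spans the width: 3405.00 × 2043.00.
The 3:2 canvas is width-limited in 5375×5375, giving 5375.00 × 3583.33; scale factor 1.5786.
Applying the same ×1.5786: 2043.00 → 3225.00.

3225 px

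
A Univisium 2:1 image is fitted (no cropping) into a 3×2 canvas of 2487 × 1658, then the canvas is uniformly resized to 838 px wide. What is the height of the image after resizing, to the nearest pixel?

Fitted into 2487×1658, the image spans the width; its height is 2487 × 1/2 ≈ 1243.50 px.
Scaling 2487 → 838 is ×0.3370, so the height becomes 1243.50 × 0.3370 ≈ 419.00 px.

419 px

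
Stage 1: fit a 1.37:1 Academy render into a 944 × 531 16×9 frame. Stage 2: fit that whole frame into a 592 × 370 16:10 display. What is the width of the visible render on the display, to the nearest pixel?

456 px

Inside the 944×531 canvas the render is height-limited at 727.47 × 531.00.
Second fit — the 16×9 canvas into 592×370 spans the width: 592.00 × 333.00 (×0.6271 from 944×531).
The render scales with it: width 727.47 × 0.6271 ≈ 456.21.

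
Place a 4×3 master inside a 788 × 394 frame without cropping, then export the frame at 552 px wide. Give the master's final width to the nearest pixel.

In the 788×394 frame the master fills the height: width = 394 × 4/3 ≈ 525.33 px.
Scaling 788 → 552 is ×0.7005, so the width becomes 525.33 × 0.7005 ≈ 368.00 px.

368 px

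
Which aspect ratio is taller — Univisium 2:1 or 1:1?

Univisium 2:1 = 2 and 1; 2 > 1. The smaller width-to-height ratio is the taller frame.

1:1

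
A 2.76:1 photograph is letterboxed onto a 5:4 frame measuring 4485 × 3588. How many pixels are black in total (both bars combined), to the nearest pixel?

2.76:1 is wider than 5:4, so it spans the full width.
That makes the image 1625.0000 px tall (4485 / 2.760).
Black = 3588 − 1625.0000 = 1963.0000 px.
That's 1963.0000 × 4485 ≈ 8804055 black pixels.

8804055 pixels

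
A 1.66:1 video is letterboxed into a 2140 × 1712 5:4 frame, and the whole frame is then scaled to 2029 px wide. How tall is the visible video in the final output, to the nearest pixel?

1222 px

In the 2140×1712 frame the video fills the width: height = 2140 / 1.660 ≈ 1289.16 px.
The frame scales by 2029/2140 = 0.9481; 1289.16 × 0.9481 ≈ 1222.29 px.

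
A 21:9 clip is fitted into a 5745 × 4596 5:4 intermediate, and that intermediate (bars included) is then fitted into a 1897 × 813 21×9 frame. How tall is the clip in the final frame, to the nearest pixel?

21:9 in 5745×4596: fills the width, so the clip is 5745.00 × 2462.14.
The 5:4 canvas is height-limited in 1897×813, giving 1016.25 × 813.00; scale factor 0.1769.
So the clip's height is 2462.14 × 0.1769 ≈ 435.54.

436 px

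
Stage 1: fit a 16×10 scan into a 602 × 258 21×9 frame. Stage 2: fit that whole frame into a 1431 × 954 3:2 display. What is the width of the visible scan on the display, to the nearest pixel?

981 px

First fit — 16×10 into 602×258 spans the height: 412.80 × 258.00.
21×9 in 1431×954: fills the width, so the intermediate becomes 1431.00 × 613.29 — a scale of ×2.3771.
The scan scales with it: width 412.80 × 2.3771 ≈ 981.26.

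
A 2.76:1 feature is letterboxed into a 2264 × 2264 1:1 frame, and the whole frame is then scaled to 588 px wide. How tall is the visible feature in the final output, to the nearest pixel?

213 px

At 2264×2264 the feature is width-limited, so height = 2264 / 2.760 ≈ 820.29 px.
Scaling 2264 → 588 is ×0.2597, so the height becomes 820.29 × 0.2597 ≈ 213.04 px.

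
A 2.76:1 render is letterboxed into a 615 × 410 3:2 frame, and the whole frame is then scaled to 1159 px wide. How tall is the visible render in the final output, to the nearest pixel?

420 px

In the 615×410 frame the render fills the width: height = 615 / 2.760 ≈ 222.83 px.
Scaling 615 → 1159 is ×1.8846, so the height becomes 222.83 × 1.8846 ≈ 419.93 px.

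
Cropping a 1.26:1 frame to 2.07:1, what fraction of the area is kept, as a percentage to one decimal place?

60.9%

Going from 1.26:1 to 2.07:1 means cutting height while keeping width.
Fraction kept = (1.260)/(2.070) ≈ 60.87%.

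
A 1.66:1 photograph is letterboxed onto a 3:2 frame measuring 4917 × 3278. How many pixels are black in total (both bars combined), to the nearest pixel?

1553535 pixels

Since 1.660 > 1.500, the photograph is width-limited.
Content height = 4917 / 1.660 ≈ 2962.0482 px.
3278 − 2962.0482 = 315.9518 px of bars.
Bar area = 315.9518 × 4917 ≈ 1553535 px.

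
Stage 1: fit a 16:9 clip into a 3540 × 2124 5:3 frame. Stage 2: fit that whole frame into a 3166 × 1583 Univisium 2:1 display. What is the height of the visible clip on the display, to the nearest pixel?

16:9 in 3540×2124: fills the width, so the clip is 3540.00 × 1991.25.
The 5:3 canvas is height-limited in 3166×1583, giving 2638.33 × 1583.00; scale factor 0.7453.
Applying the same ×0.7453: 1991.25 → 1484.06.

1484 px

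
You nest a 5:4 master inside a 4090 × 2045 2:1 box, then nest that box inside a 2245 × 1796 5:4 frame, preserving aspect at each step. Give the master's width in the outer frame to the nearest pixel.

1403 px

Inside the 4090×2045 canvas the master is height-limited at 2556.25 × 2045.00.
2:1 in 2245×1796: fills the width, so the intermediate becomes 2245.00 × 1122.50 — a scale of ×0.5489.
Applying the same ×0.5489: 2556.25 → 1403.12.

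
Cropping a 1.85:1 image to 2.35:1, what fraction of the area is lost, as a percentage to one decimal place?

2.35:1 is wider than 1.85:1, so the crop keeps the full width and trims the height.
Area ratio = (1.850)/(2.350) = 78.72%; the remaining 21.28% is cropped out.

21.3%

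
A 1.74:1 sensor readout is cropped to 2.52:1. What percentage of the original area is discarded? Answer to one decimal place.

31.0%

2.52:1 is wider than 1.74:1, so the crop keeps the full width and trims the height.
(1.740)/(2.520) ≈ 0.690 of the area survives, leaving 30.95% discarded.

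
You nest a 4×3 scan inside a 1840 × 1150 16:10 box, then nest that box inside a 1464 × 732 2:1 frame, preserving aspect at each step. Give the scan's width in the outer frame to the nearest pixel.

Inside the 1840×1150 canvas the scan is height-limited at 1533.33 × 1150.00.
16:10 in 1464×732: fills the height, so the intermediate becomes 1171.20 × 732.00 — a scale of ×0.6365.
The scan scales with it: width 1533.33 × 0.6365 ≈ 976.00.

976 px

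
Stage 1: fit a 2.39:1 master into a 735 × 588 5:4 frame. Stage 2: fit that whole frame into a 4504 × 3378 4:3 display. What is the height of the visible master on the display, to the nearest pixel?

1767 px

First fit — 2.39:1 into 735×588 spans the width: 735.00 × 307.53.
5:4 in 4504×3378: fills the height, so the intermediate becomes 4222.50 × 3378.00 — a scale of ×5.7449.
The master scales with it: height 307.53 × 5.7449 ≈ 1766.74.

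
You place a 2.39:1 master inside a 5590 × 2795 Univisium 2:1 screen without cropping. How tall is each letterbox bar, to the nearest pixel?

228 px

Since 2.390 > 2.000, the master is width-limited.
That makes the image 2338.91 px tall (5590 / 2.390).
2795 − 2338.91 = 456.09 px of bars (228.04 each).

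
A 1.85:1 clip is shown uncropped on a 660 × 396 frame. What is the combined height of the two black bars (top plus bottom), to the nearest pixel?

Since 1.850 > 1.667, the clip is width-limited.
The clip is 660 / 1.850 ≈ 356.76 px tall.
Leftover height: 396 − 356.76 = 39.24 px.

39 px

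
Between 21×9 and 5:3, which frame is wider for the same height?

21×9

21×9 = 2.333 and 5:3 = 1.667; 2.333 > 1.667.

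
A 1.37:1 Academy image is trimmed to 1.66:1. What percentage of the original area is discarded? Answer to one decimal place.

Going from 1.37:1 Academy to 1.66:1 means cutting height while keeping width.
Fraction kept = (1.370)/(1.660) ≈ 82.53%, so 17.47% is lost.

17.5%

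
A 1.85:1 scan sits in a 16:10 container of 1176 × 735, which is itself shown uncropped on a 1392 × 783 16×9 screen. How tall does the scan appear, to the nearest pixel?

677 px

1.85:1 in 1176×735: fills the width, so the scan is 1176.00 × 635.68.
The 16:10 canvas is height-limited in 1392×783, giving 1252.80 × 783.00; scale factor 1.0653.
The scan scales with it: height 635.68 × 1.0653 ≈ 677.19.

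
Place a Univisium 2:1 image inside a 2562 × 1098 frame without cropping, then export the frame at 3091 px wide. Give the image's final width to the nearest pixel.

2649 px

At 2562×1098 the image is height-limited, so width = 1098 × 2/1 ≈ 2196.00 px.
Scaling 2562 → 3091 is ×1.2065, so the width becomes 2196.00 × 1.2065 ≈ 2649.43 px.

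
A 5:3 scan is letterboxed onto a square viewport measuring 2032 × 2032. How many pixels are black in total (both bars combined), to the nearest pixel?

Since 1.667 > 1.000, the scan is width-limited.
Content height = 2032 × 3/5 ≈ 1219.2000 px.
Black = 2032 − 1219.2000 = 812.8000 px.
Across the 2032-px span: 812.8000 × 2032 ≈ 1651610 px.

1651610 pixels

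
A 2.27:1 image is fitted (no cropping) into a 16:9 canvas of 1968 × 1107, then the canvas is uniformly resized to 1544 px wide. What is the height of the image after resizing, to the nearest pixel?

In the 1968×1107 frame the image fills the width: height = 1968 / 2.270 ≈ 866.96 px.
Scaling 1968 → 1544 is ×0.7846, so the height becomes 866.96 × 0.7846 ≈ 680.18 px.

680 px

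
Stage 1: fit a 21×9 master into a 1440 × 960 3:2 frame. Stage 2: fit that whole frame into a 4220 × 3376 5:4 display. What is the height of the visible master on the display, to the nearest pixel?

Inside the 1440×960 canvas the master is width-limited at 1440.00 × 617.14.
The 3:2 canvas is width-limited in 4220×3376, giving 4220.00 × 2813.33; scale factor 2.9306.
So the master's height is 617.14 × 2.9306 ≈ 1808.57.

1809 px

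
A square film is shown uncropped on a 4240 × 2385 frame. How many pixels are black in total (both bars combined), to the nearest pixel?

square (1.000) < 16×9 (1.778), so the film fills the height.
Content width = 2385 × 1/1 ≈ 2385.0000 px.
Leftover width: 4240 − 2385.0000 = 1855.0000 px.
Across the 2385-px span: 1855.0000 × 2385 ≈ 4424175 px.

4424175 pixels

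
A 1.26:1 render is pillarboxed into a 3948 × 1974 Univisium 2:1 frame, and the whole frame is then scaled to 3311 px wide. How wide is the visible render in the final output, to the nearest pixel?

In the 3948×1974 frame the render fills the height: width = 1974 × 1.260 ≈ 2487.24 px.
The frame scales by 3311/3948 = 0.8387; 2487.24 × 0.8387 ≈ 2085.93 px.

2086 px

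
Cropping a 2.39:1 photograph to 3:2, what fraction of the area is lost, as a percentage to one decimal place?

3:2 is narrower than 2.39:1, so the crop keeps the full height and trims the width.
(1.500)/(2.390) ≈ 0.628 of the area survives, leaving 37.24% discarded.

37.2%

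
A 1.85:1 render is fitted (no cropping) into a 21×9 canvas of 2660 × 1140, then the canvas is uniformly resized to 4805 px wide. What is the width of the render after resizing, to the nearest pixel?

3810 px

At 2660×1140 the render is height-limited, so width = 1140 × 1.850 ≈ 2109.00 px.
The frame scales by 4805/2660 = 1.8064; 2109.00 × 1.8064 ≈ 3809.68 px.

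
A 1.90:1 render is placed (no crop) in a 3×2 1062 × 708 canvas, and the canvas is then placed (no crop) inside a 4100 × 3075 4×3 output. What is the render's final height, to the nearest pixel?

1.90:1 in 1062×708: fills the width, so the render is 1062.00 × 558.95.
3×2 in 4100×3075: fills the width, so the intermediate becomes 4100.00 × 2733.33 — a scale of ×3.8606.
So the render's height is 558.95 × 3.8606 ≈ 2157.89.

2158 px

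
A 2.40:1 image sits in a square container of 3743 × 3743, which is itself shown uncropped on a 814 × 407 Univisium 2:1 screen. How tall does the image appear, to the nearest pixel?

Inside the 3743×3743 canvas the image is width-limited at 3743.00 × 1559.58.
Second fit — the square canvas into 814×407 spans the height: 407.00 × 407.00 (×0.1087 from 3743×3743).
Applying the same ×0.1087: 1559.58 → 169.58.

170 px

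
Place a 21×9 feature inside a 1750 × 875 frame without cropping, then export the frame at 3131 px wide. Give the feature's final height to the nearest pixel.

At 1750×875 the feature is width-limited, so height = 1750 × 9/21 ≈ 750.00 px.
Scaling 1750 → 3131 is ×1.7891, so the height becomes 750.00 × 1.7891 ≈ 1341.86 px.

1342 px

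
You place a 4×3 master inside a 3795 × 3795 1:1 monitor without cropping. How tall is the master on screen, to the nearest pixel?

Since 1.333 > 1.000, the master is width-limited.
The master is 3795 × 3/4 ≈ 2846.25 px tall.

2846 px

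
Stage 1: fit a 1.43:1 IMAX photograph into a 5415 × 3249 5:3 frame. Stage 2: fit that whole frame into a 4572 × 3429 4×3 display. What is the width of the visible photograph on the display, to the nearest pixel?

First fit — 1.43:1 IMAX into 5415×3249 spans the height: 4646.07 × 3249.00.
5:3 in 4572×3429: fills the width, so the intermediate becomes 4572.00 × 2743.20 — a scale of ×0.8443.
So the photograph's width is 4646.07 × 0.8443 ≈ 3922.78.

3923 px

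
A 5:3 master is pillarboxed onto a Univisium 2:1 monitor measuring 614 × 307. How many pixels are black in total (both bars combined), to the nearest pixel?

31416 pixels

5:3 is narrower than Univisium 2:1, so it spans the full height.
The master is 307 × 5/3 ≈ 511.6667 px wide.
614 − 511.6667 = 102.3333 px of bars.
Bar area = 102.3333 × 307 ≈ 31416 px.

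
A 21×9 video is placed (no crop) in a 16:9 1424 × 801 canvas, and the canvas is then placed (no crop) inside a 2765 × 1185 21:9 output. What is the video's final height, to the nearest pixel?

Inside the 1424×801 canvas the video is width-limited at 1424.00 × 610.29.
The 16:9 canvas is height-limited in 2765×1185, giving 2106.67 × 1185.00; scale factor 1.4794.
The video scales with it: height 610.29 × 1.4794 ≈ 902.86.

903 px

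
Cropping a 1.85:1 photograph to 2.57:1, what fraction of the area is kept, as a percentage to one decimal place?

72.0%

Going from 1.85:1 to 2.57:1 means cutting height while keeping width.
(1.850)/(2.570) ≈ 0.720 of the area survives.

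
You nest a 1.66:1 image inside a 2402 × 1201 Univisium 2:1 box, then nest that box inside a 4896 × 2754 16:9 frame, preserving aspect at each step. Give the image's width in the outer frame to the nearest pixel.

Inside the 2402×1201 canvas the image is height-limited at 1993.66 × 1201.00.
The Univisium 2:1 canvas is width-limited in 4896×2754, giving 4896.00 × 2448.00; scale factor 2.0383.
So the image's width is 1993.66 × 2.0383 ≈ 4063.68.

4064 px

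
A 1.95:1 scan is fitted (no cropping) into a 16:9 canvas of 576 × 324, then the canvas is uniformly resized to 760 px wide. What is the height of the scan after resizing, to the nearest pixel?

390 px

Fitted into 576×324, the scan spans the width; its height is 576 / 1.950 ≈ 295.38 px.
Scaling 576 → 760 is ×1.3194, so the height becomes 295.38 × 1.3194 ≈ 389.74 px.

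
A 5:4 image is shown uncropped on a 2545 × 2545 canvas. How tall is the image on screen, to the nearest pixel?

5:4 is wider than 1:1, so it spans the full width.
The image is 2545 × 4/5 ≈ 2036.00 px tall.

2036 px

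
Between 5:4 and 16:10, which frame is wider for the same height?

16:10

5:4 = 1.25 and 16:10 = 1.6; 1.6 > 1.25.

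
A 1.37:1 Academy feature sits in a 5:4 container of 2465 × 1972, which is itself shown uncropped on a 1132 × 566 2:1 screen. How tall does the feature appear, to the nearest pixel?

516 px

Inside the 2465×1972 canvas the feature is width-limited at 2465.00 × 1799.27.
The 5:4 canvas is height-limited in 1132×566, giving 707.50 × 566.00; scale factor 0.2870.
Applying the same ×0.2870: 1799.27 → 516.42.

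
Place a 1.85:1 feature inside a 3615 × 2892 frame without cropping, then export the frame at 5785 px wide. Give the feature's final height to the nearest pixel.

In the 3615×2892 frame the feature fills the width: height = 3615 / 1.850 ≈ 1954.05 px.
The frame scales by 5785/3615 = 1.6003; 1954.05 × 1.6003 ≈ 3127.03 px.

3127 px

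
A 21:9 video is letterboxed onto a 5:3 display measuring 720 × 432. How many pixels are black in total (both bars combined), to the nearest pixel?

Since 2.333 > 1.667, the video is width-limited.
The video is 720 × 9/21 ≈ 308.5714 px tall.
Black = 432 − 308.5714 = 123.4286 px.
Across the 720-px span: 123.4286 × 720 ≈ 88869 px.

88869 pixels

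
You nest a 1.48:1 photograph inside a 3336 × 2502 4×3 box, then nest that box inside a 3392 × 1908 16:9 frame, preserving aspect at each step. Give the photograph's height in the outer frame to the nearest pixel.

1719 px

Inside the 3336×2502 canvas the photograph is width-limited at 3336.00 × 2254.05.
The 4×3 canvas is height-limited in 3392×1908, giving 2544.00 × 1908.00; scale factor 0.7626.
Applying the same ×0.7626: 2254.05 → 1718.92.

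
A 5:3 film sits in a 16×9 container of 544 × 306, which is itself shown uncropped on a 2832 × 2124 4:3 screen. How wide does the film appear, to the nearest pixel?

5:3 in 544×306: fills the height, so the film is 510.00 × 306.00.
16×9 in 2832×2124: fills the width, so the intermediate becomes 2832.00 × 1593.00 — a scale of ×5.2059.
Applying the same ×5.2059: 510.00 → 2655.00.

2655 px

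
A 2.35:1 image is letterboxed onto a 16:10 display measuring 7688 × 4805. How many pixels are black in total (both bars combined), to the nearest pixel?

11789630 pixels

Since 2.350 > 1.600, the image is width-limited.
Content height = 7688 / 2.350 ≈ 3271.4894 px.
Black = 4805 − 3271.4894 = 1533.5106 px.
Bar area = 1533.5106 × 7688 ≈ 11789630 px.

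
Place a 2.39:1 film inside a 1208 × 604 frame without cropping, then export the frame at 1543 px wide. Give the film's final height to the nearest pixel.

Fitted into 1208×604, the film spans the width; its height is 1208 / 2.390 ≈ 505.44 px.
Resizing to 1543 px wide multiplies everything by 1.2773: 505.44 → 645.61 px.

646 px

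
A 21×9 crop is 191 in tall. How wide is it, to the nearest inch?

At 21×9, 191 / 9 × 21 ≈ 445.67.

446 in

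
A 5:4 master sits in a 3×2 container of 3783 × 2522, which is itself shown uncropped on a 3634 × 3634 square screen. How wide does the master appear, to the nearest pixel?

First fit — 5:4 into 3783×2522 spans the height: 3152.50 × 2522.00.
The 3×2 canvas is width-limited in 3634×3634, giving 3634.00 × 2422.67; scale factor 0.9606.
Applying the same ×0.9606: 3152.50 → 3028.33.

3028 px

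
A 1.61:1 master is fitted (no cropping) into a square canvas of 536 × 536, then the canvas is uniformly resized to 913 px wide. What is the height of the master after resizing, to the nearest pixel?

567 px

In the 536×536 frame the master fills the width: height = 536 / 1.610 ≈ 332.92 px.
Resizing to 913 px wide multiplies everything by 1.7034: 332.92 → 567.08 px.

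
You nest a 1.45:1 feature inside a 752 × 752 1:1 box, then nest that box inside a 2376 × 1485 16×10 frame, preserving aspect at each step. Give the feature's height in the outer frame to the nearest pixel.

First fit — 1.45:1 into 752×752 spans the width: 752.00 × 518.62.
1:1 in 2376×1485: fills the height, so the intermediate becomes 1485.00 × 1485.00 — a scale of ×1.9747.
Applying the same ×1.9747: 518.62 → 1024.14.

1024 px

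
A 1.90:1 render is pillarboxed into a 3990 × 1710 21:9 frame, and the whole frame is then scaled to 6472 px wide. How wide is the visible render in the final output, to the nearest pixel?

5270 px

At 3990×1710 the render is height-limited, so width = 1710 × 1.900 ≈ 3249.00 px.
The frame scales by 6472/3990 = 1.6221; 3249.00 × 1.6221 ≈ 5270.06 px.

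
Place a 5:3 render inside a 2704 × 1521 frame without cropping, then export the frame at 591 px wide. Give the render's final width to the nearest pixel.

554 px

At 2704×1521 the render is height-limited, so width = 1521 × 5/3 ≈ 2535.00 px.
Resizing to 591 px wide multiplies everything by 0.2186: 2535.00 → 554.06 px.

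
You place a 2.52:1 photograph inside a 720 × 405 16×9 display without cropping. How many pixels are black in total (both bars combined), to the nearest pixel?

85886 pixels

Since 2.520 > 1.778, the photograph is width-limited.
That makes the image 285.7143 px tall (720 / 2.520).
405 − 285.7143 = 119.2857 px of bars.
That's 119.2857 × 720 ≈ 85886 black pixels.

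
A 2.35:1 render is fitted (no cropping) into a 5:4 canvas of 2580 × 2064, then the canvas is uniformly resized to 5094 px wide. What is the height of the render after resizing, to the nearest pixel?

At 2580×2064 the render is width-limited, so height = 2580 / 2.350 ≈ 1097.87 px.
Scaling 2580 → 5094 is ×1.9744, so the height becomes 1097.87 × 1.9744 ≈ 2167.66 px.

2168 px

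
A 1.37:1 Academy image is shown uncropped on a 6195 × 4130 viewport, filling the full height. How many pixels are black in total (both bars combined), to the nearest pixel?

2217397 pixels

Content width = 4130 × 1.370 ≈ 5658.1000 px.
Black = 6195 − 5658.1000 = 536.9000 px.
Across the 4130-px span: 536.9000 × 4130 ≈ 2217397 px.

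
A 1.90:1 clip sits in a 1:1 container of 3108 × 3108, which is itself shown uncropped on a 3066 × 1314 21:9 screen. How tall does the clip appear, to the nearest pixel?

First fit — 1.90:1 into 3108×3108 spans the width: 3108.00 × 1635.79.
1:1 in 3066×1314: fills the height, so the intermediate becomes 1314.00 × 1314.00 — a scale of ×0.4228.
The clip scales with it: height 1635.79 × 0.4228 ≈ 691.58.

692 px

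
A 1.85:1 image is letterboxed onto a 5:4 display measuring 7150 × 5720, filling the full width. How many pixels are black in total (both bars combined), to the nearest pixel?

13264216 pixels

That makes the image 3864.8649 px tall (7150 / 1.850).
5720 − 3864.8649 = 1855.1351 px of bars.
That's 1855.1351 × 7150 ≈ 13264216 black pixels.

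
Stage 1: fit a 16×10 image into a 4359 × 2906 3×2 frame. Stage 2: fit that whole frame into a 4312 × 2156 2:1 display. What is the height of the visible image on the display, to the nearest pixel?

2021 px

Inside the 4359×2906 canvas the image is width-limited at 4359.00 × 2724.38.
3×2 in 4312×2156: fills the height, so the intermediate becomes 3234.00 × 2156.00 — a scale of ×0.7419.
Applying the same ×0.7419: 2724.38 → 2021.25.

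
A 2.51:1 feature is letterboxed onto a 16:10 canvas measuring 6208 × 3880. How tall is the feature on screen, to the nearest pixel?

2473 px

Since 2.510 > 1.600, the feature is width-limited.
That makes the image 2473.31 px tall (6208 / 2.510).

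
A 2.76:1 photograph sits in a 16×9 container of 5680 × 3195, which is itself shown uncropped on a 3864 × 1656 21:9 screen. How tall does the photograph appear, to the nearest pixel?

Inside the 5680×3195 canvas the photograph is width-limited at 5680.00 × 2057.97.
The 16×9 canvas is height-limited in 3864×1656, giving 2944.00 × 1656.00; scale factor 0.5183.
Applying the same ×0.5183: 2057.97 → 1066.67.

1067 px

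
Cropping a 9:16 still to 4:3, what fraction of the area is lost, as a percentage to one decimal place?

57.8%

The width stays; only height is cut (since 4:3 is wider than 9:16).
Fraction kept = (0.562)/(1.333) ≈ 42.19%, so 57.81% is lost.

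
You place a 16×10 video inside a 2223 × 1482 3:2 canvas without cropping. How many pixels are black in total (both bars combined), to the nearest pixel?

Since 1.600 > 1.500, the video is width-limited.
That makes the image 1389.3750 px tall (2223 × 10/16).
1482 − 1389.3750 = 92.6250 px of bars.
Across the 2223-px span: 92.6250 × 2223 ≈ 205905 px.

205905 pixels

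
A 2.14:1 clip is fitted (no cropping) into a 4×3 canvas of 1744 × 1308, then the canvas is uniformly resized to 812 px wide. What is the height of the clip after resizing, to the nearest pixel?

At 1744×1308 the clip is width-limited, so height = 1744 / 2.140 ≈ 814.95 px.
Resizing to 812 px wide multiplies everything by 0.4656: 814.95 → 379.44 px.

379 px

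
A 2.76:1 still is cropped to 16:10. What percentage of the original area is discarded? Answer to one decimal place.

42.0%

The height stays; only width is cut (since 16:10 is narrower than 2.76:1).
Area ratio = (1.600)/(2.760) = 57.97%; the remaining 42.03% is cropped out.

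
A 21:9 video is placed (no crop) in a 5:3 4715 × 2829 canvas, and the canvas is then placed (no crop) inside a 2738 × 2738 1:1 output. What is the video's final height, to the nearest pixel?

1173 px

21:9 in 4715×2829: fills the width, so the video is 4715.00 × 2020.71.
The 5:3 canvas is width-limited in 2738×2738, giving 2738.00 × 1642.80; scale factor 0.5807.
Applying the same ×0.5807: 2020.71 → 1173.43.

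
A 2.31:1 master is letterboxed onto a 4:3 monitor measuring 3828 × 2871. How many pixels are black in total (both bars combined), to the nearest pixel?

4646645 pixels

2.31:1 (2.310) > 4:3 (1.333), so the master fills the width.
That makes the image 1657.1429 px tall (3828 / 2.310).
Black = 2871 − 1657.1429 = 1213.8571 px.
Bar area = 1213.8571 × 3828 ≈ 4646645 px.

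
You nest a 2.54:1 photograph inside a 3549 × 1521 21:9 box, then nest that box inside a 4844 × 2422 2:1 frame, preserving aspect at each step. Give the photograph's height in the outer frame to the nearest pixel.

2.54:1 in 3549×1521: fills the width, so the photograph is 3549.00 × 1397.24.
Second fit — the 21:9 canvas into 4844×2422 spans the width: 4844.00 × 2076.00 (×1.3649 from 3549×1521).
So the photograph's height is 1397.24 × 1.3649 ≈ 1907.09.

1907 px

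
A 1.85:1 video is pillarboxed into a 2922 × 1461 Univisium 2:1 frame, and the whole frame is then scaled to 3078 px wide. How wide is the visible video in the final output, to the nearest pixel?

At 2922×1461 the video is height-limited, so width = 1461 × 1.850 ≈ 2702.85 px.
Scaling 2922 → 3078 is ×1.0534, so the width becomes 2702.85 × 1.0534 ≈ 2847.15 px.

2847 px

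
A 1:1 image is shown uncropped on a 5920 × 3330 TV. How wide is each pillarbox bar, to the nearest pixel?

1295 px

1:1 (1.000) < 16:9 (1.778), so the image fills the height.
The image is 3330 × 1/1 ≈ 3330.00 px wide.
Leftover width: 5920 − 3330.00 = 2590.00 px → 1295.00 each side.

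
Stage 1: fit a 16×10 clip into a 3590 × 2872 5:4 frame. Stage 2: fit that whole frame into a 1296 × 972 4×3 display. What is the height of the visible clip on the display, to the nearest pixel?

First fit — 16×10 into 3590×2872 spans the width: 3590.00 × 2243.75.
5:4 in 1296×972: fills the height, so the intermediate becomes 1215.00 × 972.00 — a scale of ×0.3384.
The clip scales with it: height 2243.75 × 0.3384 ≈ 759.38.

759 px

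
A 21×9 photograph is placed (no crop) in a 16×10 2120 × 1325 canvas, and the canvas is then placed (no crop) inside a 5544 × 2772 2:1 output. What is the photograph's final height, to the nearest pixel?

21×9 in 2120×1325: fills the width, so the photograph is 2120.00 × 908.57.
The 16×10 canvas is height-limited in 5544×2772, giving 4435.20 × 2772.00; scale factor 2.0921.
The photograph scales with it: height 908.57 × 2.0921 ≈ 1900.80.

1901 px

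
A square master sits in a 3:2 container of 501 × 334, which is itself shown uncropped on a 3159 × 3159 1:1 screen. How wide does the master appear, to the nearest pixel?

Inside the 501×334 canvas the master is height-limited at 334.00 × 334.00.
Second fit — the 3:2 canvas into 3159×3159 spans the width: 3159.00 × 2106.00 (×6.3054 from 501×334).
The master scales with it: width 334.00 × 6.3054 ≈ 2106.00.

2106 px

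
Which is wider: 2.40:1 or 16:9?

2.40:1

2.4 and 16:9 = 1.778; 2.4 > 1.778.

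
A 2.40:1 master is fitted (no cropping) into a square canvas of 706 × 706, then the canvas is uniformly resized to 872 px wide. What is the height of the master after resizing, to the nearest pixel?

363 px

Fitted into 706×706, the master spans the width; its height is 706 / 2.400 ≈ 294.17 px.
Scaling 706 → 872 is ×1.2351, so the height becomes 294.17 × 1.2351 ≈ 363.33 px.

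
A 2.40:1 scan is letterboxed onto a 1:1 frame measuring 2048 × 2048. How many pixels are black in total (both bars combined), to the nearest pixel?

2446677 pixels

Since 2.400 > 1.000, the scan is width-limited.
Content height = 2048 / 2.400 ≈ 853.3333 px.
Leftover height: 2048 − 853.3333 = 1194.6667 px.
That's 1194.6667 × 2048 ≈ 2446677 black pixels.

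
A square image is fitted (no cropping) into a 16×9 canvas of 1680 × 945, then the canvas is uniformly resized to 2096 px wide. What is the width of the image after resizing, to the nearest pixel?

Fitted into 1680×945, the image spans the height; its width is 945 × 1/1 ≈ 945.00 px.
Scaling 1680 → 2096 is ×1.2476, so the width becomes 945.00 × 1.2476 ≈ 1179.00 px.

1179 px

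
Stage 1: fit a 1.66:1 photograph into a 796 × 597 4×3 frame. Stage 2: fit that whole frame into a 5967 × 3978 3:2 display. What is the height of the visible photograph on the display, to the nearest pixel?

First fit — 1.66:1 into 796×597 spans the width: 796.00 × 479.52.
4×3 in 5967×3978: fills the height, so the intermediate becomes 5304.00 × 3978.00 — a scale of ×6.6633.
Applying the same ×6.6633: 479.52 → 3195.18.

3195 px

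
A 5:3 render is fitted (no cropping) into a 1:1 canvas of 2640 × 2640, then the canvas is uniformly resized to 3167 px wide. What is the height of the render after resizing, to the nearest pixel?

Fitted into 2640×2640, the render spans the width; its height is 2640 × 3/5 ≈ 1584.00 px.
The frame scales by 3167/2640 = 1.1996; 1584.00 × 1.1996 ≈ 1900.20 px.

1900 px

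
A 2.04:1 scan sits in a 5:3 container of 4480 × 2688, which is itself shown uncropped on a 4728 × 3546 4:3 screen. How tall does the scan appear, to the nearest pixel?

2318 px

Inside the 4480×2688 canvas the scan is width-limited at 4480.00 × 2196.08.
The 5:3 canvas is width-limited in 4728×3546, giving 4728.00 × 2836.80; scale factor 1.0554.
The scan scales with it: height 2196.08 × 1.0554 ≈ 2317.65.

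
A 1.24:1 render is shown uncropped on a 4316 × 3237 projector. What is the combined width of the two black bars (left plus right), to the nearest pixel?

302 px

1.24:1 (1.240) < 4:3 (1.333), so the render fills the height.
That makes the image 4013.88 px wide (3237 × 1.240).
Black = 4316 − 4013.88 = 302.12 px.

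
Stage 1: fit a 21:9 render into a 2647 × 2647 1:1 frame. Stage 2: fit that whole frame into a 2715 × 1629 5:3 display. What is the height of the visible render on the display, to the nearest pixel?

First fit — 21:9 into 2647×2647 spans the width: 2647.00 × 1134.43.
Second fit — the 1:1 canvas into 2715×1629 spans the height: 1629.00 × 1629.00 (×0.6154 from 2647×2647).
Applying the same ×0.6154: 1134.43 → 698.14.

698 px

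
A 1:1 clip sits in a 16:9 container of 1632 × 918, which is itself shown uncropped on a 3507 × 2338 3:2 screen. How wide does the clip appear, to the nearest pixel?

First fit — 1:1 into 1632×918 spans the height: 918.00 × 918.00.
16:9 in 3507×2338: fills the width, so the intermediate becomes 3507.00 × 1972.69 — a scale of ×2.1489.
Applying the same ×2.1489: 918.00 → 1972.69.

1973 px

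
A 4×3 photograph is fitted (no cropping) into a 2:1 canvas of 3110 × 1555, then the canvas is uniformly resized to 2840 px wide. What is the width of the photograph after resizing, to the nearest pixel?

1893 px

Fitted into 3110×1555, the photograph spans the height; its width is 1555 × 4/3 ≈ 2073.33 px.
Scaling 3110 → 2840 is ×0.9132, so the width becomes 2073.33 × 0.9132 ≈ 1893.33 px.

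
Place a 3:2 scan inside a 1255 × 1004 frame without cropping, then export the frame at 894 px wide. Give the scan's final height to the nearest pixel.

596 px

Fitted into 1255×1004, the scan spans the width; its height is 1255 × 2/3 ≈ 836.67 px.
The frame scales by 894/1255 = 0.7124; 836.67 × 0.7124 ≈ 596.00 px.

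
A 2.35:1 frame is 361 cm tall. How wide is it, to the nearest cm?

361 × 2.350 = 848.35.

848 cm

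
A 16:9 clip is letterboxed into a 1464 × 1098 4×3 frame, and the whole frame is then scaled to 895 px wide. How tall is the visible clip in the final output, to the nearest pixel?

Fitted into 1464×1098, the clip spans the width; its height is 1464 × 9/16 ≈ 823.50 px.
Scaling 1464 → 895 is ×0.6113, so the height becomes 823.50 × 0.6113 ≈ 503.44 px.

503 px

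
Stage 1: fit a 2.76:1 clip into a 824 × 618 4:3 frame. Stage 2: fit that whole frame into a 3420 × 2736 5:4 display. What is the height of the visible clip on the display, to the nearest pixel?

1239 px

2.76:1 in 824×618: fills the width, so the clip is 824.00 × 298.55.
4:3 in 3420×2736: fills the width, so the intermediate becomes 3420.00 × 2565.00 — a scale of ×4.1505.
The clip scales with it: height 298.55 × 4.1505 ≈ 1239.13.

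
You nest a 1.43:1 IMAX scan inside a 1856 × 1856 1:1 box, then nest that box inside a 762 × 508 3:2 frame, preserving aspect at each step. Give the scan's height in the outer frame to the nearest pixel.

Inside the 1856×1856 canvas the scan is width-limited at 1856.00 × 1297.90.
1:1 in 762×508: fills the height, so the intermediate becomes 508.00 × 508.00 — a scale of ×0.2737.
So the scan's height is 1297.90 × 0.2737 ≈ 355.24.

355 px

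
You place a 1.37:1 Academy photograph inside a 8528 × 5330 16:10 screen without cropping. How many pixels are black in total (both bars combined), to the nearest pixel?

6534047 pixels

1.37:1 Academy (1.370) < 16:10 (1.600), so the photograph fills the height.
The photograph is 5330 × 1.370 ≈ 7302.1000 px wide.
8528 − 7302.1000 = 1225.9000 px of bars.
Bar area = 1225.9000 × 5330 ≈ 6534047 px.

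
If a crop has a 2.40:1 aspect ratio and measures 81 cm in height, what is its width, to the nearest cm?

81 × 2.400 = 194.40.

194 cm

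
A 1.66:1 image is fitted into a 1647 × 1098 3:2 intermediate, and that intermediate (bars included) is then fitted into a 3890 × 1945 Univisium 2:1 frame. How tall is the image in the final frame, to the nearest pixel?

1758 px

1.66:1 in 1647×1098: fills the width, so the image is 1647.00 × 992.17.
3:2 in 3890×1945: fills the height, so the intermediate becomes 2917.50 × 1945.00 — a scale of ×1.7714.
The image scales with it: height 992.17 × 1.7714 ≈ 1757.53.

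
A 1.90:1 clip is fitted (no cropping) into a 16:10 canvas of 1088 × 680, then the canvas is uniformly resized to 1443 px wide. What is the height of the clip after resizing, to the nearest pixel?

759 px

In the 1088×680 frame the clip fills the width: height = 1088 / 1.900 ≈ 572.63 px.
Scaling 1088 → 1443 is ×1.3263, so the height becomes 572.63 × 1.3263 ≈ 759.47 px.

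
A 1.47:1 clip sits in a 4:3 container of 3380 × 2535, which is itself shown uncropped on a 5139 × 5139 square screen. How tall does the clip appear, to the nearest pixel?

3496 px

First fit — 1.47:1 into 3380×2535 spans the width: 3380.00 × 2299.32.
Second fit — the 4:3 canvas into 5139×5139 spans the width: 5139.00 × 3854.25 (×1.5204 from 3380×2535).
So the clip's height is 2299.32 × 1.5204 ≈ 3495.92.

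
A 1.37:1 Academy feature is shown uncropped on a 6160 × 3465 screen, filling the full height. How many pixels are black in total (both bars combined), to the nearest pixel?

That makes the image 4747.0500 px wide (3465 × 1.370).
Leftover width: 6160 − 4747.0500 = 1412.9500 px.
Across the 3465-px span: 1412.9500 × 3465 ≈ 4895872 px.

4895872 pixels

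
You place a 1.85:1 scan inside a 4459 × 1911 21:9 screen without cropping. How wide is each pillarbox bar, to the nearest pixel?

1.85:1 is narrower than 21:9, so it spans the full height.
That makes the image 3535.35 px wide (1911 × 1.850).
Leftover width: 4459 − 3535.35 = 923.65 px → 461.82 each side.

462 px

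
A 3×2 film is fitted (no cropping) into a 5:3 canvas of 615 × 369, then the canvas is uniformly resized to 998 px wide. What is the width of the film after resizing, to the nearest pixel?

898 px

At 615×369 the film is height-limited, so width = 369 × 3/2 ≈ 553.50 px.
Resizing to 998 px wide multiplies everything by 1.6228: 553.50 → 898.20 px.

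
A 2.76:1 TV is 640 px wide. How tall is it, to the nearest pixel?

At 2.76:1, 640 / 2.760 ≈ 231.88.

232 px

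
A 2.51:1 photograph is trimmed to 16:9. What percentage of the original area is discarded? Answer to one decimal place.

Going from 2.51:1 to 16:9 means cutting width while keeping height.
Area ratio = (1.778)/(2.510) = 70.83%; the remaining 29.17% is cropped out.

29.2%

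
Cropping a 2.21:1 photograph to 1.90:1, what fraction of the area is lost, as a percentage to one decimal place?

14.0%

Going from 2.21:1 to 1.90:1 means cutting width while keeping height.
Area ratio = (1.900)/(2.210) = 85.97%; the remaining 14.03% is cropped out.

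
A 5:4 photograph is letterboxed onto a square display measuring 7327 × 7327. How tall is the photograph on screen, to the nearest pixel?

5862 px

5:4 is wider than square, so it spans the full width.
Content height = 7327 × 4/5 ≈ 5861.60 px.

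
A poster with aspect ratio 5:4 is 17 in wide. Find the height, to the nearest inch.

At 5:4, 17 × 4/5 ≈ 13.60.

14 in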